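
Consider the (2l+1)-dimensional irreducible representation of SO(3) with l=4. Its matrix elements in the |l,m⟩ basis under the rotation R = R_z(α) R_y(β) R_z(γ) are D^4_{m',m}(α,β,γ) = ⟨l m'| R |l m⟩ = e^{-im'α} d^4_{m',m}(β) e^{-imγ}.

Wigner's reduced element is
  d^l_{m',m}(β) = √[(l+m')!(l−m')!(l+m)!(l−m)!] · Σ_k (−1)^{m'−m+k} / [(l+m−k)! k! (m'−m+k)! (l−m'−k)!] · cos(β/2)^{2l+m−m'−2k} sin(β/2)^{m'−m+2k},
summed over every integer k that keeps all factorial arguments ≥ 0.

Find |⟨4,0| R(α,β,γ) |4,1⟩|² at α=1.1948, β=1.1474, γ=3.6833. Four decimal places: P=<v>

P=0.1450

D^4_{0,1}(1.1948,1.1474,3.6833) = e^{-i·0·1.1948}·d^4_{0,1}(1.1474)·e^{-i·1·3.6833}. Compute d first:
With c≡cos(β/2)=0.839899 and s≡sin(β/2)=0.542743, N=[24·24·120·6]^{1/2}=643.987578
Admissible k: 1..4 (factorial args all ≥0)
  k=1: (−1)^0·643.9876/(144)·0.8399^7·0.5427^1 = +0.715645
  k=2: (−1)^1·643.9876/(24)·0.8399^5·0.5427^3 = -1.793016
  k=3: (−1)^2·643.9876/(24)·0.8399^3·0.5427^5 = +0.748720
  k=4: (−1)^3·643.9876/(144)·0.8399^1·0.5427^7 = -0.052108
d^4_{0,1}(1.1474) = +0.715645 -1.793016 +0.748720 -0.052108 = -0.380759
|D^4_{0,1}|² = |d^4_{0,1}(β)|² = (-0.380759)² = 0.144977 (the z-rotation phases have unit modulus)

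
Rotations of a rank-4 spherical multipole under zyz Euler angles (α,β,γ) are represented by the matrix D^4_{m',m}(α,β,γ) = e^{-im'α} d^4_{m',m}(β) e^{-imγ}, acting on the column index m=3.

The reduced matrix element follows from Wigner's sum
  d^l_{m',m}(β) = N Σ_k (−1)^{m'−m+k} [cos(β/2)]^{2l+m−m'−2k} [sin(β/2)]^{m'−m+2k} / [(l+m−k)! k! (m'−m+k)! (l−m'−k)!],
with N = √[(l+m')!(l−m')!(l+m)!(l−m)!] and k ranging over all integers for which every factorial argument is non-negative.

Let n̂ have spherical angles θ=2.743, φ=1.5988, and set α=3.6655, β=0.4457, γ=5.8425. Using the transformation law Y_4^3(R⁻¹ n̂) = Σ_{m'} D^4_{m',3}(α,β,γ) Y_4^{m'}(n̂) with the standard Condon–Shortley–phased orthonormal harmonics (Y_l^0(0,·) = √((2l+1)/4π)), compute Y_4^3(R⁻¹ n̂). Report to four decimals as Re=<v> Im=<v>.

Need the full column D^4_{m',3} for m'=−4..4 at α=3.6655, β=0.4457, γ=5.8425.
cos(β/2)=0.975272, sin(β/2)=0.221010
d^4_{-4,3}: single k=7 term ⇒ +0.000071;  D = -0.000068-0.000019i
d^4_{-3,3}: k∈[6..7] ⇒ +0.000776 -0.000006 = +0.000770;  D = +0.000747-0.000189i
d^4_{-2,3}: k∈[5..6] ⇒ +0.005491 -0.000094 = +0.005397;  D = -0.003868+0.003763i
d^4_{-1,3}: k∈[4..5] ⇒ +0.028554 -0.000880 = +0.027674;  D = +0.007519-0.026633i
d^4_{0,3}: k∈[3..4] ⇒ +0.112701 -0.005788 = +0.106913;  D = +0.026320+0.103623i
d^4_{1,3}: k∈[2..3] ⇒ +0.333617 -0.028554 = +0.305062;  D = -0.212944-0.218444i
d^4_{2,3}: k∈[1..2] ⇒ +0.693993 -0.106918 = +0.587075;  D = +0.565137+0.158990i
d^4_{3,3}: k∈[0..1] ⇒ +0.818473 -0.294222 = +0.524251;  D = -0.507996+0.129532i
d^4_{4,3}: single k=0 term ⇒ -0.524609;  D = -0.375315+0.366542i
Y_4^{m'}(θ=2.743,φ=1.5988) and Σ D·Y over m':
  (-0.0001-0.0000i)·(+0.0100-0.0011i)  (+0.0007-0.0002i)·(-0.0057-0.0672i)  (-0.0039+0.0038i)·(-0.2488+0.0140i)  (+0.0075-0.0266i)·(+0.0140+0.4983i)  (+0.0263+0.1036i)·(+0.2929+0.0000i)  (-0.2129-0.2184i)·(-0.0140+0.4983i)  (+0.5651+0.1590i)·(-0.2488-0.0140i)  (-0.5080+0.1295i)·(+0.0057-0.0672i)  (-0.3753+0.3665i)·(+0.0100+0.0011i)
Y_4^3(R⁻¹ n̂) = -0.002940-0.079701i

Re=-0.0029 Im=-0.0797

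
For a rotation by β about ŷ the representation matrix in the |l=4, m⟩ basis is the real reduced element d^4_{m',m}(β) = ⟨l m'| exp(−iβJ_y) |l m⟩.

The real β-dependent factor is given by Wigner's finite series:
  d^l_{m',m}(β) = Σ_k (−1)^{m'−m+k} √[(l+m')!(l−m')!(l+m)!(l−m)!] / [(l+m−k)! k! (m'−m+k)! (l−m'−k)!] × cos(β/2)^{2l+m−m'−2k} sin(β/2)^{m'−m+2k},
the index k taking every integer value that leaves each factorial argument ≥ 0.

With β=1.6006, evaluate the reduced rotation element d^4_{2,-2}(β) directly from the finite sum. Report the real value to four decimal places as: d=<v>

d=0.2115

d^4_{2,-2}(β=1.6006) via Wigner's sum:
With c≡cos(β/2)=0.696491 and s≡sin(β/2)=0.717565, N=[720·2·2·720]^{1/2}=1440.000000
The bounds max(0,m−m')=0 and min(l+m,l−m')=2 give 3 terms
  k=0: (−1)^4·1440.0000/(96)·0.6965^4·0.7176^4 = +0.935836
  k=1: (−1)^5·1440.0000/(120)·0.6965^2·0.7176^6 = -0.794659
  k=2: (−1)^6·1440.0000/(1440)·0.6965^0·0.7176^8 = +0.070289
d^4_{2,-2}(1.6006) = +0.935836 -0.794659 +0.070289 = +0.211467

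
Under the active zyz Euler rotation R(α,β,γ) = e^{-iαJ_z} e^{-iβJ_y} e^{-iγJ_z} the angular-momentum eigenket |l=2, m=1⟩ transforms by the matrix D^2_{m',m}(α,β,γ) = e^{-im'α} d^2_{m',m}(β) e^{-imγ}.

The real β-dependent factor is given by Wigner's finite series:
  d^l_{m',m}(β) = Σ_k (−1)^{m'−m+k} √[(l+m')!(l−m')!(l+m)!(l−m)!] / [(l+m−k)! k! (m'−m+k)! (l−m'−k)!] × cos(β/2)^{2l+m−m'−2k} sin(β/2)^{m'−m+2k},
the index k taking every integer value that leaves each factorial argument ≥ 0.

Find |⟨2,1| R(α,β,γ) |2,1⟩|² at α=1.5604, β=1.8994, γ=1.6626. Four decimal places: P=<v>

D^2_{1,1}(1.5604,1.8994,1.6626) = e^{-i·1·1.5604}·d^2_{1,1}(1.8994)·e^{-i·1·1.6626}. Compute d first:
Half-angle: c=0.581927, s=0.813241. N=√(6·1·6·1)=6.000000
k: max(0,(1)−(1))=0 … min(2+(1),2−(1))=1
  k=0: (−1)^0·6.0000/(6)·0.5819^4·0.8132^0 = +0.114676
  k=1: (−1)^1·6.0000/(2)·0.5819^2·0.8132^2 = -0.671888
d^2_{1,1}(1.8994) = +0.114676 -0.671888 = -0.557212
|D^2_{1,1}|² = |d^2_{1,1}(β)|² = (-0.557212)² = 0.310485 (the z-rotation phases have unit modulus)

P=0.3105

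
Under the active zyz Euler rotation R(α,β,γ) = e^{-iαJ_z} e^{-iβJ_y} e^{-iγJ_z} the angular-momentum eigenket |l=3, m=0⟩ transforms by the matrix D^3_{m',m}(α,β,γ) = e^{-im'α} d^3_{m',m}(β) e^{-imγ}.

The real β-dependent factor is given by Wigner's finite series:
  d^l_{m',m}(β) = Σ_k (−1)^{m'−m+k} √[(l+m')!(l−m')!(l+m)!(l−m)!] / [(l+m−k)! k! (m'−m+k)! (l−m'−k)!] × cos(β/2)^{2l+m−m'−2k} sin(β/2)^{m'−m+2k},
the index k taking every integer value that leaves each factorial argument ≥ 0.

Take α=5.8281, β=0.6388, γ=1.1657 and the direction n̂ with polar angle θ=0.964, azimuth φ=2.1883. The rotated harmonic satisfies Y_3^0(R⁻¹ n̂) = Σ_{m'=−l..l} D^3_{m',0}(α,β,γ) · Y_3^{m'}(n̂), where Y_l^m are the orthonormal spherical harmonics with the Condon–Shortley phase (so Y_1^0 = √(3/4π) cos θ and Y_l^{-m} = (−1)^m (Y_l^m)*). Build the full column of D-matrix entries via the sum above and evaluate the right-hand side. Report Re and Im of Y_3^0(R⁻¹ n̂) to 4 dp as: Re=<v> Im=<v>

Need the full column D^3_{m',0} for m'=−3..3 at α=5.8281, β=0.6388, γ=1.1657.
cos(β/2)=0.949424, sin(β/2)=0.313997
d^3_{-3,0}: single k=3 term ⇒ +0.118487;  D = +0.024183-0.115993i
d^3_{-2,0}: k∈[2..3] ⇒ +0.438786 -0.047994 = +0.390792;  D = +0.239794-0.308573i
d^3_{-1,0}: k∈[1..3] ⇒ +0.839106 -0.275340 +0.010039 = +0.573805;  D = +0.515406-0.252210i
d^3_{0,0}: k∈[0..3] ⇒ +0.732422 -0.720998 +0.078861 -0.000958 = +0.089326;  D = +0.089326+0.000000i
d^3_{1,0}: k∈[0..2] ⇒ -0.839106 +0.275340 -0.010039 = -0.573805;  D = -0.515406-0.252210i
d^3_{2,0}: k∈[0..1] ⇒ +0.438786 -0.047994 = +0.390792;  D = +0.239794+0.308573i
d^3_{3,0}: single k=0 term ⇒ -0.118487;  D = -0.024183-0.115993i
Y_3^{m'}(θ=0.964,φ=2.1883) and Σ D·Y over m':
  (+0.0242-0.1160i)·(+0.2222-0.0643i)  (+0.2398-0.3086i)·(-0.1296+0.3713i)  (+0.5154-0.2522i)·(-0.0962-0.1355i)  (+0.0893+0.0000i)·(-0.2924+0.0000i)  (-0.5154-0.2522i)·(+0.0962-0.1355i)  (+0.2398+0.3086i)·(-0.1296-0.3713i)  (-0.0242-0.1160i)·(-0.2222-0.0643i)
Y_3^0(R⁻¹ n̂) = -0.030794+0.000000i

Re=-0.0308 Im=0.0000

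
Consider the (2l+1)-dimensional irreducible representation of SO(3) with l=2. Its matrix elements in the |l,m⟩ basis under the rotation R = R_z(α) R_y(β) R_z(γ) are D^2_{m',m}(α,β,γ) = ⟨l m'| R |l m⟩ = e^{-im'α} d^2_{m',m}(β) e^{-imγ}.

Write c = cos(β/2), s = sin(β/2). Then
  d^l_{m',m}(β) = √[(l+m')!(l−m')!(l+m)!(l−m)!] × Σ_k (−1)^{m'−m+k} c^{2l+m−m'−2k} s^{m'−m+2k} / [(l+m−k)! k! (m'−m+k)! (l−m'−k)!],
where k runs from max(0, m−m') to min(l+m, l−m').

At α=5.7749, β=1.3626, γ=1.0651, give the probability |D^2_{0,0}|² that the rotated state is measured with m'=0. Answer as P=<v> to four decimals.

First d^2_{0,0}(β=1.3626), then the phase factors e^{-i(0)α} and e^{-i(0)γ}:
Half-angle: c=0.776755, s=0.629803. N=√(2·2·2·2)=4.000000
k∈{0,1,2} keeps every argument non-negative
  k=0: (−1)^0·4.0000/(4)·0.7768^4·0.6298^0 = +0.364029
  k=1: (−1)^1·4.0000/(1)·0.7768^2·0.6298^2 = -0.957277
  k=2: (−1)^2·4.0000/(4)·0.7768^0·0.6298^4 = +0.157333
d^2_{0,0}(1.3626) = +0.364029 -0.957277 +0.157333 = -0.435915
|D^2_{0,0}|² = |d^2_{0,0}(β)|² = (-0.435915)² = 0.190022 (the z-rotation phases have unit modulus)

P=0.1900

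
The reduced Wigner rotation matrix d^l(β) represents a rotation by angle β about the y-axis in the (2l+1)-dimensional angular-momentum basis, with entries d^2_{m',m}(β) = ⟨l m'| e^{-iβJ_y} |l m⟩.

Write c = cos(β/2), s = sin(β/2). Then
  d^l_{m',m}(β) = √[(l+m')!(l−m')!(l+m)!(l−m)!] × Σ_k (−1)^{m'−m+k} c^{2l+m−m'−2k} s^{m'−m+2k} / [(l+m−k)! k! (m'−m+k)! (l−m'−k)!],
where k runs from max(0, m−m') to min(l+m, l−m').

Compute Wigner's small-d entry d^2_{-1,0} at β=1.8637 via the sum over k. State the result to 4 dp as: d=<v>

d^2_{-1,0}(β=1.8637) via Wigner's sum:
With c≡cos(β/2)=0.596350 and s≡sin(β/2)=0.802725, N=[1·6·2·2]^{1/2}=4.898979
k∈{1,2} keeps every argument non-negative
  k=1: (−1)^0·4.8990/(2)·0.5963^3·0.8027^1 = +0.417009
  k=2: (−1)^1·4.8990/(2)·0.5963^1·0.8027^3 = -0.755573
d^2_{-1,0}(1.8637) = +0.417009 -0.755573 = -0.338564

d=-0.3386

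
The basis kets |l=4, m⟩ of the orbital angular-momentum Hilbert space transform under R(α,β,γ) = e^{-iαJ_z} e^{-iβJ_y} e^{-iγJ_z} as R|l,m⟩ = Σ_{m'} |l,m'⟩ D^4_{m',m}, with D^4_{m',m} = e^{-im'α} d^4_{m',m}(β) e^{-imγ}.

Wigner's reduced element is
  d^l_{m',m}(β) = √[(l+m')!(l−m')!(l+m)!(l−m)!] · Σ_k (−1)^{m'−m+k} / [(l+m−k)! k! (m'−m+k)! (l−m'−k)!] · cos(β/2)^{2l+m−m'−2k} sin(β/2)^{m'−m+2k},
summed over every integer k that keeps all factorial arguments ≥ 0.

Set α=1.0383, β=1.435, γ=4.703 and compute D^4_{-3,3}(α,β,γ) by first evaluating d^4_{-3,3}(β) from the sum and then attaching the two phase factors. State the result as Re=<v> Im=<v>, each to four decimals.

Re=-0.0004 Im=0.2861

First d^4_{-3,3}(β=1.435), then the phase factors e^{-i(-3)α} and e^{-i(3)γ}:
c=cos(1.435/2)=0.753452, s=sin(1.435/2)=0.657503; N=√[1·5040·5040·1]=5040.000000
k: max(0,(3)−(-3))=6 … min(4+(3),4−(-3))=7
  k=6: (−1)^0·5040.0000/(720)·0.7535^2·0.6575^6 = +0.321067
  k=7: (−1)^1·5040.0000/(5040)·0.7535^0·0.6575^8 = -0.034929
d^4_{-3,3}(1.435) = +0.321067 -0.034929 = +0.286138
D = (-0.999644+0.026689i)·(+0.286138)·(+0.028163-0.999603i) = -0.000422+0.286138i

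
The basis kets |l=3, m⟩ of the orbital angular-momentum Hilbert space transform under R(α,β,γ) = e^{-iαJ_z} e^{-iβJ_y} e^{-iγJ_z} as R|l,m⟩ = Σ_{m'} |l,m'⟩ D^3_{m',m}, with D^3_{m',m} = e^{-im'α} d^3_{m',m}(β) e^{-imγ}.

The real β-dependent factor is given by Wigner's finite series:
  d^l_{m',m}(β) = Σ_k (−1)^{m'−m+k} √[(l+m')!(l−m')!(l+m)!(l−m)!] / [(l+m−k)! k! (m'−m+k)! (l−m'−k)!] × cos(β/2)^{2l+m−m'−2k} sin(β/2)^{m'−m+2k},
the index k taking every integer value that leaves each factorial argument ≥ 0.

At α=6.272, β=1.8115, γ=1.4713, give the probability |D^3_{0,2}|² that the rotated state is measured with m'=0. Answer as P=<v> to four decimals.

P=0.0948

Split into d^3_{0,2}(β=1.8115) × two z-phases.
With c≡cos(β/2)=0.617096 and s≡sin(β/2)=0.786888, N=[6·6·120·1]^{1/2}=65.726707
k∈{2,3} keeps every argument non-negative
  k=2: (−1)^0·65.7267/(12)·0.6171^4·0.7869^2 = +0.491809
  k=3: (−1)^1·65.7267/(12)·0.6171^2·0.7869^4 = -0.799683
d^3_{0,2}(1.8115) = +0.491809 -0.799683 = -0.307874
|D^3_{0,2}|² = |d^3_{0,2}(β)|² = (-0.307874)² = 0.094786 (the z-rotation phases have unit modulus)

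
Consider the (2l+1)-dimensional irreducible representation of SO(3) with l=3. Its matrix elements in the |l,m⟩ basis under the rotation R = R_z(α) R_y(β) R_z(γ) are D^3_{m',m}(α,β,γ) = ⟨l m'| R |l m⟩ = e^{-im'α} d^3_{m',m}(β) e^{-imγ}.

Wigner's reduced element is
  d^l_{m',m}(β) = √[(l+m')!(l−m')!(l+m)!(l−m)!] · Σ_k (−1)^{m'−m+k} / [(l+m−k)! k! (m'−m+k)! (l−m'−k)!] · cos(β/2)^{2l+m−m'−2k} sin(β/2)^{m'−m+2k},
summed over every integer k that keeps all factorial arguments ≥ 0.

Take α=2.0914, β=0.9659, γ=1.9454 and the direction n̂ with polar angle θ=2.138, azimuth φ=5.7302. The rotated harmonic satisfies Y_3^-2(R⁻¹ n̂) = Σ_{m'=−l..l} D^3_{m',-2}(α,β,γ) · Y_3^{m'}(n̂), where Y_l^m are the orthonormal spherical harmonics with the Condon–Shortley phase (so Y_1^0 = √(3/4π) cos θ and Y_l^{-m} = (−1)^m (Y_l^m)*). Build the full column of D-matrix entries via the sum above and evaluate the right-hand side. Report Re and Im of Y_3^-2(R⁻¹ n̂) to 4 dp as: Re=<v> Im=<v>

Need the full column D^3_{m',-2} for m'=−3..3 at α=2.0914, β=0.9659, γ=1.9454.
cos(β/2)=0.885629, sin(β/2)=0.464394
d^3_{-3,-2}: single k=1 term ⇒ +0.619756;  D = -0.457578-0.417996i
d^3_{-2,-2}: k∈[0..1] ⇒ +0.482515 -0.663361 = -0.180846;  D = +0.039399-0.176502i
d^3_{-1,-2}: k∈[0..1] ⇒ -0.800102 +0.439992 = -0.360110;  D = -0.343921+0.106759i
d^3_{0,-2}: k∈[0..1] ⇒ +0.726675 -0.199807 = +0.526869;  D = -0.385789-0.358828i
d^3_{1,-2}: k∈[0..1] ⇒ -0.439992 +0.060490 = -0.379502;  D = +0.086002-0.369628i
d^3_{2,-2}: k∈[0..1] ⇒ +0.182398 -0.010030 = +0.172367;  D = +0.165071-0.049619i
d^3_{3,-2}: single k=0 term ⇒ -0.046855;  D = +0.034021+0.032218i
Y_3^{m'}(θ=2.138,φ=5.7302) and Σ D·Y over m':
  (-0.4576-0.4180i)·(-0.0220+0.2493i)  (+0.0394-0.1765i)·(-0.1751-0.3491i)  (-0.3439+0.1068i)·(+0.1028+0.0635i)  (-0.3858-0.3588i)·(+0.3121+0.0000i)  (+0.0860-0.3696i)·(-0.1028+0.0635i)  (+0.1651-0.0496i)·(-0.1751+0.3491i)  (+0.0340+0.0322i)·(+0.0220+0.2493i)
Y_3^-2(R⁻¹ n̂) = -0.121010-0.091596i

Re=-0.1210 Im=-0.0916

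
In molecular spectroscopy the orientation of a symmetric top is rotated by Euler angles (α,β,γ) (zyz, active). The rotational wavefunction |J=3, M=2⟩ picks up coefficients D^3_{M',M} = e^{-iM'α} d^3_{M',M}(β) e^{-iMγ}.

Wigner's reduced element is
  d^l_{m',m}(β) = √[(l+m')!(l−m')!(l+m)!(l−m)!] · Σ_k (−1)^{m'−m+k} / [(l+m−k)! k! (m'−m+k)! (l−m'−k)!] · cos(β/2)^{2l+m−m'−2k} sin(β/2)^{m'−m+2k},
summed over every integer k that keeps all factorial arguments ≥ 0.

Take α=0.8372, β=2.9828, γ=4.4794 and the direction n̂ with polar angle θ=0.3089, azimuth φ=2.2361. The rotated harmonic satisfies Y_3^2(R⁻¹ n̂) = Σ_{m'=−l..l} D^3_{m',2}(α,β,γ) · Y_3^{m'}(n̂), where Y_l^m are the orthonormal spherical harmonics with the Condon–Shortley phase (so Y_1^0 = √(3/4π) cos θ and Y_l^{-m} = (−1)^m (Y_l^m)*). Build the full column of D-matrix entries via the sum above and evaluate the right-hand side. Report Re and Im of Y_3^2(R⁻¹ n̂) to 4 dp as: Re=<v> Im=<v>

Need the full column D^3_{m',2} for m'=−3..3 at α=0.8372, β=2.9828, γ=4.4794.
cos(β/2)=0.079313, sin(β/2)=0.996850
d^3_{-3,2}: single k=5 term ⇒ +0.191235;  D = +0.188669-0.031225i
d^3_{-2,2}: k∈[4..5] ⇒ +0.031058 -0.981247 = -0.950189;  D = -0.512417+0.800179i
d^3_{-1,2}: k∈[3..4] ⇒ +0.003126 -0.246884 = -0.243758;  D = +0.064458+0.235081i
d^3_{0,2}: k∈[2..3] ⇒ +0.000215 -0.034023 = -0.033807;  D = +0.030203+0.015189i
d^3_{1,2}: k∈[1..2] ⇒ +0.000010 -0.003126 = -0.003116;  D = +0.002904-0.001130i
d^3_{2,2}: k∈[0..1] ⇒ +0.000000 -0.000197 = -0.000196;  D = +0.000070-0.000184i
d^3_{3,2}: single k=0 term ⇒ -0.000008;  D = -0.000004-0.000007i
Y_3^{m'}(θ=0.3089,φ=2.2361) and Σ D·Y over m':
  (+0.1887-0.0312i)·(+0.0107-0.0048i)  (-0.5124+0.8002i)·(-0.0214+0.0874i)  (+0.0645+0.2351i)·(-0.2146-0.2735i)  (+0.0302+0.0152i)·(+0.5467+0.0000i)  (+0.0029-0.0011i)·(+0.2146-0.2735i)  (+0.0001-0.0002i)·(-0.0214-0.0874i)  (-0.0000-0.0000i)·(-0.0107-0.0048i)
Y_3^2(R⁻¹ n̂) = +0.010162-0.123963i

Re=0.0102 Im=-0.1240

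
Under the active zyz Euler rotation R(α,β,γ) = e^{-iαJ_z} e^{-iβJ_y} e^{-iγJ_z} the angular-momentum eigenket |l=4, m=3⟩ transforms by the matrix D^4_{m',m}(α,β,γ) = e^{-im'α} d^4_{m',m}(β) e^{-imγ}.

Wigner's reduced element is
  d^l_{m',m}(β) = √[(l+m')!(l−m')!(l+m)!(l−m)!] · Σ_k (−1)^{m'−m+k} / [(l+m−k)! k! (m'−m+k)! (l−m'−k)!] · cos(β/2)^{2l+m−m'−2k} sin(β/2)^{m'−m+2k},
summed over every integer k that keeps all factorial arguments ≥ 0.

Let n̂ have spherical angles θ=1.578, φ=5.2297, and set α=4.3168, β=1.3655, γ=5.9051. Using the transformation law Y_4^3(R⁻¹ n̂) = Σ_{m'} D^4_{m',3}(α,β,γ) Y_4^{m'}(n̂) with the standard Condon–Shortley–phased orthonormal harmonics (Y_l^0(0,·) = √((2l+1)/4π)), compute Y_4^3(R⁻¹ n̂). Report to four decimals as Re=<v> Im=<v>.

Need the full column D^4_{m',3} for m'=−4..4 at α=4.3168, β=1.3655, γ=5.9051.
cos(β/2)=0.775841, sin(β/2)=0.630929
d^4_{-4,3}: single k=7 term ⇒ +0.087333;  D = +0.078711-0.037838i
d^4_{-3,3}: k∈[6..7] ⇒ +0.265782 -0.025110 = +0.240672;  D = +0.012632+0.240341i
d^4_{-2,3}: k∈[5..6] ⇒ +0.524089 -0.115531 = +0.408558;  D = -0.384749-0.137434i
d^4_{-1,3}: k∈[4..5] ⇒ +0.759505 -0.301369 = +0.458137;  D = +0.308465-0.338731i
d^4_{0,3}: k∈[3..4] ⇒ +0.835349 -0.552438 = +0.282911;  D = +0.119617+0.256379i
d^4_{1,3}: k∈[2..3] ⇒ +0.689075 -0.759505 = -0.070431;  D = +0.070372-0.002883i
d^4_{2,3}: k∈[1..2] ⇒ +0.399440 -0.792482 = -0.393041;  D = -0.136484+0.368583i
d^4_{3,3}: k∈[0..1] ⇒ +0.131274 -0.607707 = -0.476432;  D = -0.348527-0.324834i
d^4_{4,3}: single k=0 term ⇒ -0.301949;  D = +0.275089-0.124494i
Y_4^{m'}(θ=1.578,φ=5.2297) and Σ D·Y over m':
  (+0.0787-0.0378i)·(-0.2115-0.3886i)  (+0.0126+0.2403i)·(+0.0090+0.0002i)  (-0.3847-0.1374i)·(+0.1708-0.2875i)  (+0.3085-0.3387i)·(+0.0051+0.0089i)  (+0.1196+0.2564i)·(+0.3172+0.0000i)  (+0.0704-0.0029i)·(-0.0051+0.0089i)  (-0.1365+0.3686i)·(+0.1708+0.2875i)  (-0.3485-0.3248i)·(-0.0090+0.0002i)  (+0.2751-0.1245i)·(-0.2115+0.3886i)
Y_4^3(R⁻¹ n̂) = -0.230209+0.309539i

Re=-0.2302 Im=0.3095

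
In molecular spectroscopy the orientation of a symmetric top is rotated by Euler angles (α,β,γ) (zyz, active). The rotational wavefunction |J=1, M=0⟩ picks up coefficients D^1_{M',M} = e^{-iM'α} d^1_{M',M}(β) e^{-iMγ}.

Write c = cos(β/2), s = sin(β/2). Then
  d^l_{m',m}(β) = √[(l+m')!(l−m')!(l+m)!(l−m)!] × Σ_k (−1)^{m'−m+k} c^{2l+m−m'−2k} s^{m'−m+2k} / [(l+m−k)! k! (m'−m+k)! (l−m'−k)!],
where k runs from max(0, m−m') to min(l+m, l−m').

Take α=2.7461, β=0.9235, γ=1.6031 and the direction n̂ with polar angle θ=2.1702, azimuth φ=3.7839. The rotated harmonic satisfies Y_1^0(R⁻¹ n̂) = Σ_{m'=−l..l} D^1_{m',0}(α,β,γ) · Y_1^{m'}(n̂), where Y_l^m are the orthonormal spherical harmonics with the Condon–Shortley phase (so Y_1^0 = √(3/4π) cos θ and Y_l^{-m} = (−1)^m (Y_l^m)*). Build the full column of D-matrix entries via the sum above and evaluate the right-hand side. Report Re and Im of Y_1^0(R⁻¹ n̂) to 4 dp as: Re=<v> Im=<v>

Re=-0.0027 Im=0.0000

Need the full column D^1_{m',0} for m'=−1..1 at α=2.7461, β=0.9235, γ=1.6031.
cos(β/2)=0.895274, sin(β/2)=0.445516
d^1_{-1,0}: single k=1 term ⇒ +0.564071;  D = -0.520529+0.217316i
d^1_{0,0}: k∈[0..1] ⇒ +0.801516 -0.198484 = +0.603032;  D = +0.603032+0.000000i
d^1_{1,0}: single k=0 term ⇒ -0.564071;  D = +0.520529+0.217316i
Y_1^{m'}(θ=2.1702,φ=3.7839) and Σ D·Y over m':
  (-0.5205+0.2173i)·(-0.2284+0.1709i)  (+0.6030+0.0000i)·(-0.2756+0.0000i)  (+0.5205+0.2173i)·(+0.2284+0.1709i)
Y_1^0(R⁻¹ n̂) = -0.002701+0.000000i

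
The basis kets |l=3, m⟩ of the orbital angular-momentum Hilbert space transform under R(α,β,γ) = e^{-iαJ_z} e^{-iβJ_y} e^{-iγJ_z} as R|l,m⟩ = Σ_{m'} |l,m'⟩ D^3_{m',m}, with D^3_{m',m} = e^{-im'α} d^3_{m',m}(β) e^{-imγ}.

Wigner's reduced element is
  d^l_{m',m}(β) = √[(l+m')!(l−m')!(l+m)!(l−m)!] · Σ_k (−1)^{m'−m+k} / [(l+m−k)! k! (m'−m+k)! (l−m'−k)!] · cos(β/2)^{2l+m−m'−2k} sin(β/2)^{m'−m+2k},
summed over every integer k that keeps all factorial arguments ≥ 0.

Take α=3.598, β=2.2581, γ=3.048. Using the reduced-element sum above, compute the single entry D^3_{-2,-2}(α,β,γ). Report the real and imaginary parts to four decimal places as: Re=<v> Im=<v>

D^3_{-2,-2}(3.598,2.2581,3.048) = e^{-i·-2·3.598}·d^3_{-2,-2}(2.2581)·e^{-i·-2·3.048}. Compute d first:
c=cos(2.2581/2)=0.427519, s=sin(2.2581/2)=0.904006; N=√[1·120·1·120]=120.000000
k: max(0,(-2)−(-2))=0 … min(3+(-2),3−(-2))=1
  k=0: (−1)^0·120.0000/(120)·0.4275^6·0.9040^0 = +0.006106
  k=1: (−1)^1·120.0000/(24)·0.4275^4·0.9040^2 = -0.136500
d^3_{-2,-2}(2.2581) = +0.006106 -0.136500 = -0.130395
Attach z-rotation phases: D = e^{-i(-2)(3.598)}·(-0.130395)·e^{-i(-2)(3.048)} = -0.097546-0.086531i

Re=-0.0975 Im=-0.0865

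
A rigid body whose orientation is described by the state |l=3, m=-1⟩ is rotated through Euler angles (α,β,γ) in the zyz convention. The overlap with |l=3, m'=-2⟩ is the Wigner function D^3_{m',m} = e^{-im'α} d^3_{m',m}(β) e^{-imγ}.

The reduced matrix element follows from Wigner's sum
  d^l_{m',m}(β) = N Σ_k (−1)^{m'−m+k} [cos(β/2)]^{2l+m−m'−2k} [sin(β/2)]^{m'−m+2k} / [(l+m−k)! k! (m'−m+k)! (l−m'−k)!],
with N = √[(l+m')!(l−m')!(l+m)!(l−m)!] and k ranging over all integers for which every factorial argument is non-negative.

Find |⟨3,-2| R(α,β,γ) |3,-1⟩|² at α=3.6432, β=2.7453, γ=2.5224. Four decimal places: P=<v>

P=0.0020

D^3_{-2,-1}(3.6432,2.7453,2.5224) = e^{-i·-2·3.6432}·d^3_{-2,-1}(2.7453)·e^{-i·-1·2.5224}. Compute d first:
With c≡cos(β/2)=0.196852 and s≡sin(β/2)=0.980433, N=[1·120·2·24]^{1/2}=75.894664
k: max(0,(-1)−(-2))=1 … min(3+(-1),3−(-2))=2
  k=1: (−1)^0·75.8947/(24)·0.1969^5·0.9804^1 = +0.000916
  k=2: (−1)^1·75.8947/(12)·0.1969^3·0.9804^3 = -0.045468
d^3_{-2,-1}(2.7453) = +0.000916 -0.045468 = -0.044551
|D^3_{-2,-1}|² = |d^3_{-2,-1}(β)|² = (-0.044551)² = 0.001985 (the z-rotation phases have unit modulus)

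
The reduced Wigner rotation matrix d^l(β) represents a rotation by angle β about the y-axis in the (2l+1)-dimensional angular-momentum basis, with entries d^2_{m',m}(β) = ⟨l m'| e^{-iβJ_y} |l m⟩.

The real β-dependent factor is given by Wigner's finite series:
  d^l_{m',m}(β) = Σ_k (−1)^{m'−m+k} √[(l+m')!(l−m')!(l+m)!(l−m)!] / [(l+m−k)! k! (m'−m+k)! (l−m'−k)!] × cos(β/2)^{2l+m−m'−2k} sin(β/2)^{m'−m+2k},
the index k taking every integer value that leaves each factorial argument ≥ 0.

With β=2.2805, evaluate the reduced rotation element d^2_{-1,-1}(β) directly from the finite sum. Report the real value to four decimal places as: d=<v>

d^2_{-1,-1}(β=2.2805) via Wigner's sum:
With c≡cos(β/2)=0.417367 and s≡sin(β/2)=0.908738, N=[1·6·1·6]^{1/2}=6.000000
Admissible k: 0..1 (factorial args all ≥0)
  k=0: (−1)^0·6.0000/(6)·0.4174^4·0.9087^0 = +0.030344
  k=1: (−1)^1·6.0000/(2)·0.4174^2·0.9087^2 = -0.431554
d^2_{-1,-1}(2.2805) = +0.030344 -0.431554 = -0.401210

d=-0.4012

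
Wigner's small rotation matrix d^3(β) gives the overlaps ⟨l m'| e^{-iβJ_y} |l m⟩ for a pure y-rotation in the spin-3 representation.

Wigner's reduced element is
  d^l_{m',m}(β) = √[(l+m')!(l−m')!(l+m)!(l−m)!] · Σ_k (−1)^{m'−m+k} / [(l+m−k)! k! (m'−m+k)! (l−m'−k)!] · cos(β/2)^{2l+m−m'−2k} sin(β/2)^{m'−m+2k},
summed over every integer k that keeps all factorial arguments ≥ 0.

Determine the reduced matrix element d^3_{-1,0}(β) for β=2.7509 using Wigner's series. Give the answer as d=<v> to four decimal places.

d=0.5400

d^3_{-1,0}(β=2.7509) via Wigner's sum:
With c≡cos(β/2)=0.194106 and s≡sin(β/2)=0.980981, N=[2·24·6·6]^{1/2}=41.569219
k∈{1,2,3} keeps every argument non-negative
  k=1: (−1)^0·41.5692/(12)·0.1941^5·0.9810^1 = +0.000936
  k=2: (−1)^1·41.5692/(4)·0.1941^3·0.9810^3 = -0.071748
  k=3: (−1)^2·41.5692/(12)·0.1941^1·0.9810^5 = +0.610847
d^3_{-1,0}(2.7509) = +0.000936 -0.071748 +0.610847 = +0.540035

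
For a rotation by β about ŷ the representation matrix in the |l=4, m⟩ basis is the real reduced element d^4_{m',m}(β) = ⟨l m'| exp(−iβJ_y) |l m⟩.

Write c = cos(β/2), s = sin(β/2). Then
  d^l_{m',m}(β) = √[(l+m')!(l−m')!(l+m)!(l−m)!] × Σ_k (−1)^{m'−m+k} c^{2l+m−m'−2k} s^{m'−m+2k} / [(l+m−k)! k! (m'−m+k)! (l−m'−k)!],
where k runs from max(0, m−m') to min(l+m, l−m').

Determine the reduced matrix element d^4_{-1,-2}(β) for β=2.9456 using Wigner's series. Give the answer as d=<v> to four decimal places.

d^4_{-1,-2}(β=2.9456) via Wigner's sum:
Half-angle: c=0.097840, s=0.995202. N=√(6·120·2·720)=1018.233765
The bounds max(0,m−m')=0 and min(l+m,l−m')=2 give 3 terms
  k=0: (−1)^1·1018.2338/(240)·0.0978^7·0.9952^1 = -0.000000
  k=1: (−1)^2·1018.2338/(48)·0.0978^5·0.9952^3 = +0.000187
  k=2: (−1)^3·1018.2338/(72)·0.0978^3·0.9952^5 = -0.012930
d^4_{-1,-2}(2.9456) = -0.000000 +0.000187 -0.012930 = -0.012743

d=-0.0127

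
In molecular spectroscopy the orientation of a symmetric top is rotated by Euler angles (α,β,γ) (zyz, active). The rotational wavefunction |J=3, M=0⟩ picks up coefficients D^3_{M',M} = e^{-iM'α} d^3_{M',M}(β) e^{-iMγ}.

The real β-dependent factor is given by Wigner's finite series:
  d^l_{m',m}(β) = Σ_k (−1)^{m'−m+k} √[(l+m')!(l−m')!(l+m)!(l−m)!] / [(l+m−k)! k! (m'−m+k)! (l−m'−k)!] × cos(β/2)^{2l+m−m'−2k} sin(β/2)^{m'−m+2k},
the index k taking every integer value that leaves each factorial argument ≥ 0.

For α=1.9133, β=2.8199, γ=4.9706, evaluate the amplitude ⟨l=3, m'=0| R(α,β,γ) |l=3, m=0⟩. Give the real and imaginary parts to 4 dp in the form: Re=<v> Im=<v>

Re=-0.7116 Im=0.0000

First d^3_{0,0}(β=2.8199), then the phase factors e^{-i(0)α} and e^{-i(0)γ}:
c=cos(2.8199/2)=0.160154, s=sin(2.8199/2)=0.987092; N=√[6·6·6·6]=36.000000
The bounds max(0,m−m')=0 and min(l+m,l−m')=3 give 4 terms
  k=0: (−1)^0·36.0000/(36)·0.1602^6·0.9871^0 = +0.000017
  k=1: (−1)^1·36.0000/(4)·0.1602^4·0.9871^2 = -0.005769
  k=2: (−1)^2·36.0000/(4)·0.1602^2·0.9871^4 = +0.219153
  k=3: (−1)^3·36.0000/(36)·0.1602^0·0.9871^6 = -0.925009
d^3_{0,0}(2.8199) = +0.000017 -0.005769 +0.219153 -0.925009 = -0.711609
D = (+1.000000+0.000000i)·(-0.711609)·(+1.000000+0.000000i) = -0.711609+0.000000i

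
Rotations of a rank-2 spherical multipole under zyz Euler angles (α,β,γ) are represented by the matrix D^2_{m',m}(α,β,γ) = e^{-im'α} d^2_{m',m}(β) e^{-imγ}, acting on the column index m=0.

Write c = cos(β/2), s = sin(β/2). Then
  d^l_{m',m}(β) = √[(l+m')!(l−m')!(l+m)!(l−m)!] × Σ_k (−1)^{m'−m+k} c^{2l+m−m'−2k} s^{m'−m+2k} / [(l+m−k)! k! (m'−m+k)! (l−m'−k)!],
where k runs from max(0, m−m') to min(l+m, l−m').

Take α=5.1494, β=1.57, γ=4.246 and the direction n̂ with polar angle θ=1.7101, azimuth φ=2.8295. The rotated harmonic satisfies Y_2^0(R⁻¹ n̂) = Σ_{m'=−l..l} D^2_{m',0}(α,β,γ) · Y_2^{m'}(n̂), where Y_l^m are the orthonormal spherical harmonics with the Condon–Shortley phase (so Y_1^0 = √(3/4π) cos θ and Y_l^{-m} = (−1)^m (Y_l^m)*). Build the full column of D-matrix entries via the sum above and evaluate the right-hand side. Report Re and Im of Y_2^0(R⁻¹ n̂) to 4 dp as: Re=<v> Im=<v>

Re=0.1151 Im=0.0000

Need the full column D^2_{m',0} for m'=−2..2 at α=5.1494, β=1.57, γ=4.246.
cos(β/2)=0.707388, sin(β/2)=0.706825
d^2_{-2,0}: single k=2 term ⇒ +0.612372;  D = -0.392988-0.469638i
d^2_{-1,0}: k∈[1..2] ⇒ +0.612860 -0.611885 = +0.000975;  D = +0.000413-0.000884i
d^2_{0,0}: k∈[0..2] ⇒ +0.250398 -0.999999 +0.249602 = -0.499999;  D = -0.499999+0.000000i
d^2_{1,0}: k∈[0..1] ⇒ -0.612860 +0.611885 = -0.000975;  D = -0.000413-0.000884i
d^2_{2,0}: single k=0 term ⇒ +0.612372;  D = -0.392988+0.469638i
Y_2^{m'}(θ=1.7101,φ=2.8295) and Σ D·Y over m':
  (-0.3930-0.4696i)·(+0.3074+0.2214i)  (+0.0004-0.0009i)·(+0.1011+0.0326i)  (-0.5000+0.0000i)·(-0.2971+0.0000i)  (-0.0004-0.0009i)·(-0.1011+0.0326i)  (-0.3930+0.4696i)·(+0.3074-0.2214i)
Y_2^0(R⁻¹ n̂) = +0.115066+0.000000i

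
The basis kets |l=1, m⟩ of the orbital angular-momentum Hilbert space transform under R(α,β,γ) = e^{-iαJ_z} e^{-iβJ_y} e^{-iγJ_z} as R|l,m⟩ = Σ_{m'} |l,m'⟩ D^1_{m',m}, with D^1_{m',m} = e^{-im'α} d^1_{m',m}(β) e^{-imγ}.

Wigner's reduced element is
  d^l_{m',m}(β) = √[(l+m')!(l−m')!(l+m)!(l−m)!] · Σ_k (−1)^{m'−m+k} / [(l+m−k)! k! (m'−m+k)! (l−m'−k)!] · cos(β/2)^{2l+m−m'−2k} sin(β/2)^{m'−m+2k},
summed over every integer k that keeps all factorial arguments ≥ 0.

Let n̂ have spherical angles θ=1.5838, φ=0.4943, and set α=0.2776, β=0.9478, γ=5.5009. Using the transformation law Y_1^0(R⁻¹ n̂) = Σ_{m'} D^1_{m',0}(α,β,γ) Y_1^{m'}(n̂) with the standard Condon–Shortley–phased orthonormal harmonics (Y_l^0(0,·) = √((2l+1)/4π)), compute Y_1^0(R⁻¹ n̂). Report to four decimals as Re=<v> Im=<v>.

Re=0.3838 Im=0.0000

Need the full column D^1_{m',0} for m'=−1..1 at α=0.2776, β=0.9478, γ=5.5009.
cos(β/2)=0.889795, sin(β/2)=0.456360
d^1_{-1,0}: single k=1 term ⇒ +0.574265;  D = +0.552280+0.157376i
d^1_{0,0}: k∈[0..1] ⇒ +0.791736 -0.208264 = +0.583471;  D = +0.583471+0.000000i
d^1_{1,0}: single k=0 term ⇒ -0.574265;  D = -0.552280+0.157376i
Y_1^{m'}(θ=1.5838,φ=0.4943) and Σ D·Y over m':
  (+0.5523+0.1574i)·(+0.3041-0.1639i)  (+0.5835+0.0000i)·(-0.0064+0.0000i)  (-0.5523+0.1574i)·(-0.3041-0.1639i)
Y_1^0(R⁻¹ n̂) = +0.383790+0.000000i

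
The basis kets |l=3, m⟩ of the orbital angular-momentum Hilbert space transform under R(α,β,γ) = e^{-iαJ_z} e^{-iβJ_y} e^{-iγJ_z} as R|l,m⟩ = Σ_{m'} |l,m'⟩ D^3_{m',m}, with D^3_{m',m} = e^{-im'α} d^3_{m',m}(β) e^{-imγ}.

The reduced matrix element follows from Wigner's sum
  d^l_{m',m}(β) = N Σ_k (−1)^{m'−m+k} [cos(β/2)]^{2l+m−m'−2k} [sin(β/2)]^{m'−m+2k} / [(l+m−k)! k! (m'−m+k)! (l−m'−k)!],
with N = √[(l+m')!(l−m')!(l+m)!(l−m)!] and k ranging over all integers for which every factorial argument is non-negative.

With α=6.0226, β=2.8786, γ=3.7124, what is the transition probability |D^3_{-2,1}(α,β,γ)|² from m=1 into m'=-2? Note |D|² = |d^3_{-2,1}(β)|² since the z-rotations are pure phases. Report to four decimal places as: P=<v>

First d^3_{-2,1}(β=2.8786), then the phase factors e^{-i(-2)α} and e^{-i(1)γ}:
Half-angle: c=0.131118, s=0.991367. N=√(1·120·24·2)=75.894664
k: max(0,(1)−(-2))=3 … min(3+(1),3−(-2))=4
  k=3: (−1)^0·75.8947/(12)·0.1311^3·0.9914^3 = +0.013890
  k=4: (−1)^1·75.8947/(24)·0.1311^1·0.9914^5 = -0.397039
d^3_{-2,1}(2.8786) = +0.013890 -0.397039 = -0.383149
|D^3_{-2,1}|² = |d^3_{-2,1}(β)|² = (-0.383149)² = 0.146803 (the z-rotation phases have unit modulus)

P=0.1468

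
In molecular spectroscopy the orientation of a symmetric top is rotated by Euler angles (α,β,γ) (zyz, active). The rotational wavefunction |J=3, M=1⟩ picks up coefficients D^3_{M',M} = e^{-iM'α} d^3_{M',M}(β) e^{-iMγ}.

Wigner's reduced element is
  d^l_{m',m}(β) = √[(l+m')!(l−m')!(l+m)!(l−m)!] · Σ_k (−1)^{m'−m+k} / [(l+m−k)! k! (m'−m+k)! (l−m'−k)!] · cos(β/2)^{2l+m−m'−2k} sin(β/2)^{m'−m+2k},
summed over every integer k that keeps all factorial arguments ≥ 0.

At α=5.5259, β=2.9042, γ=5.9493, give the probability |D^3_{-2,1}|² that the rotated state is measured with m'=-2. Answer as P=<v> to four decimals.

D^3_{-2,1}(5.5259,2.9042,5.9493) = e^{-i·-2·5.5259}·d^3_{-2,1}(2.9042)·e^{-i·1·5.9493}. Compute d first:
With c≡cos(β/2)=0.118418 and s≡sin(β/2)=0.992964, N=[1·120·24·2]^{1/2}=75.894664
k: max(0,(1)−(-2))=3 … min(3+(1),3−(-2))=4
  k=3: (−1)^0·75.8947/(12)·0.1184^3·0.9930^3 = +0.010282
  k=4: (−1)^1·75.8947/(24)·0.1184^1·0.9930^5 = -0.361480
d^3_{-2,1}(2.9042) = +0.010282 -0.361480 = -0.351198
|D^3_{-2,1}|² = |d^3_{-2,1}(β)|² = (-0.351198)² = 0.123340 (the z-rotation phases have unit modulus)

P=0.1233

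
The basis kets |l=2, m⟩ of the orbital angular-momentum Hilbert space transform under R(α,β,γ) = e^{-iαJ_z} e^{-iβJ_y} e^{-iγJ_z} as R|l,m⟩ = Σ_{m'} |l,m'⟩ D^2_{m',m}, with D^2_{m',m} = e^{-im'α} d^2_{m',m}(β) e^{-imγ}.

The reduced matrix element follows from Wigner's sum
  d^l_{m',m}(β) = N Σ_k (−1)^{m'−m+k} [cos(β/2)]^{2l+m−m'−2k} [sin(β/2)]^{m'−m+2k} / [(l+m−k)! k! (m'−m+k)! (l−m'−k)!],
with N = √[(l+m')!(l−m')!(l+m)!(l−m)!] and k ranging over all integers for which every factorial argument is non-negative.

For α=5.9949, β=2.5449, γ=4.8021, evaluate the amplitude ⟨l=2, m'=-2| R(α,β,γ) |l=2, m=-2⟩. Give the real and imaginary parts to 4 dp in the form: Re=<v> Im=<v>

Re=-0.0069 Im=0.0029

Split into d^2_{-2,-2}(β=2.5449) × two z-phases.
c=cos(2.5449/2)=0.293940, s=sin(2.5449/2)=0.955824; N=√[1·24·1·24]=24.000000
The bounds max(0,m−m')=0 and min(l+m,l−m')=0 give 1 term
  k=0: (−1)^0·24.0000/(24)·0.2939^4·0.9558^0 = +0.007465
d^2_{-2,-2}(2.5449) = +0.007465
D = (+0.838337-0.545152i)·(+0.007465)·(-0.983947-0.178461i) = -0.006884+0.002887i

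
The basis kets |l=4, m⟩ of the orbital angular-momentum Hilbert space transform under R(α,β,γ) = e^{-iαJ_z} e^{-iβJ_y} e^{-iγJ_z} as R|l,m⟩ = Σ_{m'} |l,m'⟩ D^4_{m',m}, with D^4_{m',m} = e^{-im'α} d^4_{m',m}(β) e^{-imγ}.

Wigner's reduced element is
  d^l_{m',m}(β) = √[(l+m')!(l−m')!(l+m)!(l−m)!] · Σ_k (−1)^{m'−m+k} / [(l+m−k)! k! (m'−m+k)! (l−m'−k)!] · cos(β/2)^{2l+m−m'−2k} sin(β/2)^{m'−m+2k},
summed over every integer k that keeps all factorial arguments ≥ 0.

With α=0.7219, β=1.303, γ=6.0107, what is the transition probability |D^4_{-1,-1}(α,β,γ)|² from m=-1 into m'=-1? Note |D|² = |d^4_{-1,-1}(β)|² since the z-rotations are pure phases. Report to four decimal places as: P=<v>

P=0.0053

First d^4_{-1,-1}(β=1.303), then the phase factors e^{-i(-1)α} and e^{-i(-1)γ}:
With c≡cos(β/2)=0.795175 and s≡sin(β/2)=0.606380, N=[6·120·6·120]^{1/2}=720.000000
k: max(0,(-1)−(-1))=0 … min(4+(-1),4−(-1))=3
  k=0: (−1)^0·720.0000/(720)·0.7952^8·0.6064^0 = +0.159846
  k=1: (−1)^1·720.0000/(48)·0.7952^6·0.6064^2 = -1.394304
  k=2: (−1)^2·720.0000/(24)·0.7952^4·0.6064^4 = +1.621629
  k=3: (−1)^3·720.0000/(72)·0.7952^2·0.6064^6 = -0.314336
d^4_{-1,-1}(1.303) = +0.159846 -1.394304 +1.621629 -0.314336 = +0.072835
|D^4_{-1,-1}|² = |d^4_{-1,-1}(β)|² = (+0.072835)² = 0.005305 (the z-rotation phases have unit modulus)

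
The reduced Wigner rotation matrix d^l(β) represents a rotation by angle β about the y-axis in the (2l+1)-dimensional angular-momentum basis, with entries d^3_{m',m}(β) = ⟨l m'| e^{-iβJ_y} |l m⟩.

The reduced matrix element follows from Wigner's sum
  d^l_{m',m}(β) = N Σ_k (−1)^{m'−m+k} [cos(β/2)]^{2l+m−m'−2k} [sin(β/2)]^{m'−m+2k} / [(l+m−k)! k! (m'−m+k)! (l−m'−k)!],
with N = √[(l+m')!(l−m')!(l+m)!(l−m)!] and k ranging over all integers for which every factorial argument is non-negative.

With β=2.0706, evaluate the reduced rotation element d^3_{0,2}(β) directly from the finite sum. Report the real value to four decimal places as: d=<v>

d=-0.5055

d^3_{0,2}(β=2.0706) via Wigner's sum:
Half-angle: c=0.510268, s=0.860015. N=√(6·6·120·1)=65.726707
The bounds max(0,m−m')=2 and min(l+m,l−m')=3 give 2 terms
  k=2: (−1)^0·65.7267/(12)·0.5103^4·0.8600^2 = +0.274642
  k=3: (−1)^1·65.7267/(12)·0.5103^2·0.8600^4 = -0.780157
d^3_{0,2}(2.0706) = +0.274642 -0.780157 = -0.505516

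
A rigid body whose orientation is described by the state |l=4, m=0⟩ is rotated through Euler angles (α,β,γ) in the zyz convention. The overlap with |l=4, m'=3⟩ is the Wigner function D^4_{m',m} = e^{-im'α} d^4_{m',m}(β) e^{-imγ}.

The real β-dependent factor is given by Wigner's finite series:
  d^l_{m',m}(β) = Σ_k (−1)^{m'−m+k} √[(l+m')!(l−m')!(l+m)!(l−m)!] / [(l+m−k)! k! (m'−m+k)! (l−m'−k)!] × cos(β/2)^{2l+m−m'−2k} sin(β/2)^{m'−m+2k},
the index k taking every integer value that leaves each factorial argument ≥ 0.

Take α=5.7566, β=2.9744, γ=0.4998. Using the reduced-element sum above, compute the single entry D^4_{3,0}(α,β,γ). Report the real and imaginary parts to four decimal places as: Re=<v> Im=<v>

Split into d^4_{3,0}(β=2.9744) × two z-phases.
c=cos(2.9744/2)=0.083499, s=sin(2.9744/2)=0.996508; N=√[5040·1·24·24]=1703.830978
The bounds max(0,m−m')=0 and min(l+m,l−m')=1 give 2 terms
  k=0: (−1)^3·1703.8310/(144)·0.0835^5·0.9965^3 = -0.000048
  k=1: (−1)^4·1703.8310/(144)·0.0835^3·0.9965^5 = +0.006769
d^4_{3,0}(2.9744) = -0.000048 +0.006769 = +0.006721
D = (-0.008959+0.999960i)·(+0.006721)·(+1.000000+0.000000i) = -0.000060+0.006721i

Re=-0.0001 Im=0.0067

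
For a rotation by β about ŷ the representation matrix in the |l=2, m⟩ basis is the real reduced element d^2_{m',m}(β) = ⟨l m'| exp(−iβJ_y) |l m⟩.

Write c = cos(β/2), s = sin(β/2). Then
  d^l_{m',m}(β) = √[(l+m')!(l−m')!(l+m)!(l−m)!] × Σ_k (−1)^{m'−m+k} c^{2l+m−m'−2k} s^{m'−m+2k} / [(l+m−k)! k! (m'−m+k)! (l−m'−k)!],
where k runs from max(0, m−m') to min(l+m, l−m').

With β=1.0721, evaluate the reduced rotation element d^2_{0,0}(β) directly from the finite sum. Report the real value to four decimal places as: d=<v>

d^2_{0,0}(β=1.0721) via Wigner's sum:
Half-angle: c=0.859733, s=0.510744. N=√(2·2·2·2)=4.000000
k∈{0,1,2} keeps every argument non-negative
  k=0: (−1)^0·4.0000/(4)·0.8597^4·0.5107^0 = +0.546329
  k=1: (−1)^1·4.0000/(1)·0.8597^2·0.5107^2 = -0.771247
  k=2: (−1)^2·4.0000/(4)·0.8597^0·0.5107^4 = +0.068048
d^2_{0,0}(1.0721) = +0.546329 -0.771247 +0.068048 = -0.156871

d=-0.1569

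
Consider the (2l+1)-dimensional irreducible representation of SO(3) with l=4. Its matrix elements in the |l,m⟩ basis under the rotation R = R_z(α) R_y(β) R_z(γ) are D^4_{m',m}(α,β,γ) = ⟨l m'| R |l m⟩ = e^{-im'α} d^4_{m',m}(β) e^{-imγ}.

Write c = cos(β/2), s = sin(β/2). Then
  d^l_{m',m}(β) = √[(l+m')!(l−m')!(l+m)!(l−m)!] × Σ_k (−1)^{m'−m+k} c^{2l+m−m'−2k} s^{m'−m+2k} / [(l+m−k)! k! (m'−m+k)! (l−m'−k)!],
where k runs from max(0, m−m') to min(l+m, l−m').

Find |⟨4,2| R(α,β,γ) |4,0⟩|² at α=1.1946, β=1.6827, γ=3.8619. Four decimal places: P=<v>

P=0.1269

D^4_{2,0}(1.1946,1.6827,3.8619) = e^{-i·2·1.1946}·d^4_{2,0}(1.6827)·e^{-i·0·3.8619}. Compute d first:
c=cos(1.6827/2)=0.666457, s=sin(1.6827/2)=0.745544; N=√[720·2·24·24]=910.735966
k: max(0,(0)−(2))=0 … min(4+(0),4−(2))=2
  k=0: (−1)^2·910.7360/(96)·0.6665^6·0.7455^2 = +0.462062
  k=1: (−1)^3·910.7360/(36)·0.6665^4·0.7455^4 = -1.541950
  k=2: (−1)^4·910.7360/(96)·0.6665^2·0.7455^6 = +0.723608
d^4_{2,0}(1.6827) = +0.462062 -1.541950 +0.723608 = -0.356281
|D^4_{2,0}|² = |d^4_{2,0}(β)|² = (-0.356281)² = 0.126936 (the z-rotation phases have unit modulus)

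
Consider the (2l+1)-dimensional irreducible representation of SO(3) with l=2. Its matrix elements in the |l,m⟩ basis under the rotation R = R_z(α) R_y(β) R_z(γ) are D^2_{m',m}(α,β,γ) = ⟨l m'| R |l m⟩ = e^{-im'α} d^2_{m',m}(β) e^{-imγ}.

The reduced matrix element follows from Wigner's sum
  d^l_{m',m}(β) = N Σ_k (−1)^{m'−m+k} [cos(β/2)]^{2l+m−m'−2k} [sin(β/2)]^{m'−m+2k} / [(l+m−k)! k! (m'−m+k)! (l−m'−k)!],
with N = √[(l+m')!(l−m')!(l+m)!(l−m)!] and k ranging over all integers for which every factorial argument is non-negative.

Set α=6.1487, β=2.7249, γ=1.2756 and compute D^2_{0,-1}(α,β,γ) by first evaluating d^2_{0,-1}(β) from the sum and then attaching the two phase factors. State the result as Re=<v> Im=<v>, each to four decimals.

D^2_{0,-1}(6.1487,2.7249,1.2756) = e^{-i·0·6.1487}·d^2_{0,-1}(2.7249)·e^{-i·-1·1.2756}. Compute d first:
c=cos(2.7249/2)=0.206842, s=sin(2.7249/2)=0.978374; N=√[2·2·1·6]=4.898979
k: max(0,(-1)−(0))=0 … min(2+(-1),2−(0))=1
  k=0: (−1)^1·4.8990/(2)·0.2068^3·0.9784^1 = -0.021208
  k=1: (−1)^2·4.8990/(2)·0.2068^1·0.9784^3 = +0.474493
d^2_{0,-1}(2.7249) = -0.021208 +0.474493 = +0.453285
Attach z-rotation phases: D = e^{-i(0)(6.1487)}·(+0.453285)·e^{-i(-1)(1.2756)} = +0.131873+0.433678i

Re=0.1319 Im=0.4337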